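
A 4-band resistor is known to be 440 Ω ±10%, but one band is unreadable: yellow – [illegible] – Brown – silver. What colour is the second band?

yellow

440 Ω = 44 × 10^1.
The second band gives digit 4 of the significand, and 4 is yellow.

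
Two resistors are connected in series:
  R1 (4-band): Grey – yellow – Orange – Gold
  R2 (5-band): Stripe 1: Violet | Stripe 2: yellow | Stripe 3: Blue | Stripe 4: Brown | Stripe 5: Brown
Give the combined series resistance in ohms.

R1: grey, yellow → 84; orange ×10^3 → 84000 Ω.
R2: violet, yellow, blue → 746; brown ×10 → 7460 Ω.
Series: 84000 + 7460 = 91460 Ω.

91460 Ω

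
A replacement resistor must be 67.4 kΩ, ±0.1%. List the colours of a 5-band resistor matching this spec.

blue, violet, yellow, red, violet

67400 Ω = 674 × 10^2.
6 → blue
7 → violet
4 → yellow
Multiplier 10^2 → red.
±0.1% tolerance → violet.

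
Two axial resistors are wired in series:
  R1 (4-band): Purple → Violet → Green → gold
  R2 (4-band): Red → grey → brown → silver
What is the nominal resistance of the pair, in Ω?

R1: violet, violet → 77; green ×10^5 → 7700000 Ω.
R2: red, grey → 28; brown ×10 → 280 Ω.
Series: 7700000 + 280 = 7700280 Ω.

7700280 Ω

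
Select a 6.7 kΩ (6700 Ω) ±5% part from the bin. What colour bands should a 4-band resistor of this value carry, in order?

6700 Ω = 67 × 10^2.
6 → blue
7 → violet
Multiplier 10^2 → red.
±5% tolerance → gold.

blue, violet, red, gold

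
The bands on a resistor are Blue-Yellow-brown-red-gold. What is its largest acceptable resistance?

67305 Ω

Blue → 6 (first significant figure)
Yellow → 4 (second significant figure)
Brown → 1 (third significant figure)
Red → ×10^2 multiplier
Gold → ±5% tolerance
641 × 100 = 64100 Ω
Largest = 64100 × (1 + 5/100) = 67305 Ω.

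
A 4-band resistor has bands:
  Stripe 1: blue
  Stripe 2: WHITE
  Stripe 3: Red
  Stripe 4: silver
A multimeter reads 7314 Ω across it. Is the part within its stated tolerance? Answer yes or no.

Blue → 6 (first significant figure)
White → 9 (second significant figure)
Red → ×10^2 multiplier
Silver → ±10% tolerance
69 × 100 = 6900 Ω
Allowed range: 6210 Ω to 7590 Ω.
7314 Ω lies inside that range.

yes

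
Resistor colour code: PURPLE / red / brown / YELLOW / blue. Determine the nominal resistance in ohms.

7210000 Ω

Violet → 7 (first significant figure)
Red → 2 (second significant figure)
Brown → 1 (third significant figure)
Yellow → ×10^4 multiplier
721 × 10000 = 7210000 Ω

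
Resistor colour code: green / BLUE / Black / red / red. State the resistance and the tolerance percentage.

Green → 5 (first significant figure)
Blue → 6 (second significant figure)
Black → 0 (third significant figure)
Red → ×10^2 multiplier
Red → ±2% tolerance
560 × 100 = 56000 Ω

56000 Ω ±2%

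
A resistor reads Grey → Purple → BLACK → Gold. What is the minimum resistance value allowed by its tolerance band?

82.65 Ω

Grey → 8 (first significant figure)
Violet → 7 (second significant figure)
Black → ×1 multiplier
Gold → ±5% tolerance
87 × 1 = 87 Ω
Minimum = 87 × (1 − 5/100) = 82.65 Ω.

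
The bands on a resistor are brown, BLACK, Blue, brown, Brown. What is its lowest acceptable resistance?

Brown → 1 (first significant figure)
Black → 0 (second significant figure)
Blue → 6 (third significant figure)
Brown → ×10 multiplier
Brown → ±1% tolerance
106 × 10 = 1060 Ω
Lowest = 1060 × (1 − 1/100) = 1049.4 Ω.

1049.4 Ω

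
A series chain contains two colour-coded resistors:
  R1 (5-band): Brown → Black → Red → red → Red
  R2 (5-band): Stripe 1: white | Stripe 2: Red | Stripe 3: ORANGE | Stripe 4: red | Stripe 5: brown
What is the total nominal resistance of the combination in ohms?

102500 Ω

R1: brown, black, red → 102; red ×10^2 → 10200 Ω.
R2: white, red, orange → 923; red ×10^2 → 92300 Ω.
Series: 10200 + 92300 = 102500 Ω.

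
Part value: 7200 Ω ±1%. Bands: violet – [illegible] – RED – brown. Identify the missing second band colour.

red

7200 Ω = 72 × 10^2.
The second band gives digit 2 of the significand, and 2 is red.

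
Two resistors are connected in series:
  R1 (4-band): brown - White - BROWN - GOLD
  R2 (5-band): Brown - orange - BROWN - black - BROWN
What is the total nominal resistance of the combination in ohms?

R1: brown, white → 19; brown ×10 → 190 Ω.
R2: brown, orange, brown → 131; black ×1 → 131 Ω.
Series: 190 + 131 = 321 Ω.

321 Ω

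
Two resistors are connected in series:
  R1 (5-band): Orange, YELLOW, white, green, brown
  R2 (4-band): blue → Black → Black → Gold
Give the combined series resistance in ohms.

R1: orange, yellow, white → 349; green ×10^5 → 34900000 Ω.
R2: blue, black → 60; black ×1 → 60 Ω.
Series: 34900000 + 60 = 34900060 Ω.

34900060 Ω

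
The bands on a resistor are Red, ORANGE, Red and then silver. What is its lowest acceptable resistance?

Red → 2 (first significant figure)
Orange → 3 (second significant figure)
Red → ×10^2 multiplier
Silver → ±10% tolerance
23 × 100 = 2300 Ω
Lowest = 2300 × (1 − 10/100) = 2070 Ω.

2070 Ω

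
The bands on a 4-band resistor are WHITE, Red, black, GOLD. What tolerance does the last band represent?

±5%

The last band, gold, is the tolerance band.
Gold corresponds to ±5%.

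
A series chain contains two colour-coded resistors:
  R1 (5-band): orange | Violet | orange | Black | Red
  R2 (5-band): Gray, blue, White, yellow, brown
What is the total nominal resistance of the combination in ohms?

R1: orange, violet, orange → 373; black ×1 → 373 Ω.
R2: grey, blue, white → 869; yellow ×10^4 → 8690000 Ω.
Series: 373 + 8690000 = 8690373 Ω.

8690373 Ω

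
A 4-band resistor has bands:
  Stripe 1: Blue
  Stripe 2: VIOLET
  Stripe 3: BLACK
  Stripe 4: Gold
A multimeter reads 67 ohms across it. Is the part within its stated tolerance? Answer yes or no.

Blue → 6 (first significant figure)
Violet → 7 (second significant figure)
Black → ×1 multiplier
Gold → ±5% tolerance
67 × 1 = 67 Ω
Allowed range: 63.65 Ω to 70.35 Ω.
67 ohms lies inside that range.

yes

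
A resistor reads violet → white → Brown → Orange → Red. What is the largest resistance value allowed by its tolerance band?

Violet → 7 (first significant figure)
White → 9 (second significant figure)
Brown → 1 (third significant figure)
Orange → ×10^3 multiplier
Red → ±2% tolerance
791 × 1000 = 791000 Ω
Largest = 791000 × (1 + 2/100) = 806820 Ω.

806820 Ω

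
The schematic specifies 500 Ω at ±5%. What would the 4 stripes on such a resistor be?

green, black, brown, gold

500 Ω = 50 × 10^1.
5 → green
0 → black
Multiplier 10^1 → brown.
±5% tolerance → gold.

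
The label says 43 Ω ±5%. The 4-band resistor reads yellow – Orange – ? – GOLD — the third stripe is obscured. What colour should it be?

black

43 Ω = 43 × 10^0.
The third band is the multiplier, 10^0, which is black.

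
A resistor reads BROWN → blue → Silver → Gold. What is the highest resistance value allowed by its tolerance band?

Brown → 1 (first significant figure)
Blue → 6 (second significant figure)
Silver → ×0.01 multiplier
Gold → ±5% tolerance
16 × 0.01 = 0.16 Ω
Highest = 0.16 × (1 + 5/100) = 0.168 Ω.

0.168 Ω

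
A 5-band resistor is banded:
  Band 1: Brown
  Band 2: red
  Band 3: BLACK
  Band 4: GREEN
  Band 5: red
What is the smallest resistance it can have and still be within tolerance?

Brown → 1 (first significant figure)
Red → 2 (second significant figure)
Black → 0 (third significant figure)
Green → ×10^5 multiplier
Red → ±2% tolerance
120 × 100000 = 12000000 Ω
Smallest = 12000000 × (1 − 2/100) = 11760000 Ω.

11760000 Ω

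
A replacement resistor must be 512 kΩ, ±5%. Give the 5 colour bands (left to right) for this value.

green, brown, red, orange, gold

512000 Ω = 512 × 10^3.
5 → green
1 → brown
2 → red
Multiplier 10^3 → orange.
±5% tolerance → gold.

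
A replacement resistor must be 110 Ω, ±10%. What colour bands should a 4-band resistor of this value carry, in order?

brown, brown, brown, silver

110 Ω = 11 × 10^1.
1 → brown
1 → brown
Multiplier 10^1 → brown.
±10% tolerance → silver.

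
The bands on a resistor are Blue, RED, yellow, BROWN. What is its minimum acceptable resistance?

613800 Ω

Blue → 6 (first significant figure)
Red → 2 (second significant figure)
Yellow → ×10^4 multiplier
Brown → ±1% tolerance
62 × 10000 = 620000 Ω
Minimum = 620000 × (1 − 1/100) = 613800 Ω.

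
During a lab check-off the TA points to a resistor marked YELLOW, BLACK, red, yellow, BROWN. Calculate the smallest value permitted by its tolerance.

3979800 Ω

Yellow → 4 (first significant figure)
Black → 0 (second significant figure)
Red → 2 (third significant figure)
Yellow → ×10^4 multiplier
Brown → ±1% tolerance
402 × 10000 = 4020000 Ω
Smallest = 4020000 × (1 − 1/100) = 3979800 Ω.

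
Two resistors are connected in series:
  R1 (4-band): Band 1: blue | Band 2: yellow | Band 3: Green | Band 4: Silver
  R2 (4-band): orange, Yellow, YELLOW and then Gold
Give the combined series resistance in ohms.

R1: blue, yellow → 64; green ×10^5 → 6400000 Ω.
R2: orange, yellow → 34; yellow ×10^4 → 340000 Ω.
Series: 6400000 + 340000 = 6740000 Ω.

6740000 Ω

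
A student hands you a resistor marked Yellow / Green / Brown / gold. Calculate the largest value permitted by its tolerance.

472.5 Ω

Yellow → 4 (first significant figure)
Green → 5 (second significant figure)
Brown → ×10 multiplier
Gold → ±5% tolerance
45 × 10 = 450 Ω
Largest = 450 × (1 + 5/100) = 472.5 Ω.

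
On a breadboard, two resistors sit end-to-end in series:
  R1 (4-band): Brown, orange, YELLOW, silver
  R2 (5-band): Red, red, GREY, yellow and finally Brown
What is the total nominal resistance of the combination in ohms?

R1: brown, orange → 13; yellow ×10^4 → 130000 Ω.
R2: red, red, grey → 228; yellow ×10^4 → 2280000 Ω.
Series: 130000 + 2280000 = 2410000 Ω.

2410000 Ω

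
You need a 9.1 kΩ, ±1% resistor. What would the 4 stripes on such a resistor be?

white, brown, red, brown

9100 Ω = 91 × 10^2.
9 → white
1 → brown
Multiplier 10^2 → red.
±1% tolerance → brown.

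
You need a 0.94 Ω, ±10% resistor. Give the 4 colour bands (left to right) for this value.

white, yellow, silver, silver

0.94 Ω = 94 × 10^-2.
9 → white
4 → yellow
Multiplier 10^-2 → silver.
±10% tolerance → silver.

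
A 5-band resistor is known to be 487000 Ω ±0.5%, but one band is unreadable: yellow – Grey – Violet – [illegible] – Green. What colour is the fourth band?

487000 Ω = 487 × 10^3.
The fourth band is the multiplier, 10^3, which is orange.

orange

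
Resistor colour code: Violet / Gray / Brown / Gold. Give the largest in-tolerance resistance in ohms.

Violet → 7 (first significant figure)
Grey → 8 (second significant figure)
Brown → ×10 multiplier
Gold → ±5% tolerance
78 × 10 = 780 Ω
Largest = 780 × (1 + 5/100) = 819 Ω.

819 Ω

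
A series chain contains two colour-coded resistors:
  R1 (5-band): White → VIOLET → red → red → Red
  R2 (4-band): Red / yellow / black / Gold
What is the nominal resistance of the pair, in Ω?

R1: white, violet, red → 972; red ×10^2 → 97200 Ω.
R2: red, yellow → 24; black ×1 → 24 Ω.
Series: 97200 + 24 = 97224 Ω.

97224 Ω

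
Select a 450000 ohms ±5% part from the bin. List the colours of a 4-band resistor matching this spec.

450000 Ω = 45 × 10^4.
4 → yellow
5 → green
Multiplier 10^4 → yellow.
±5% tolerance → gold.

yellow, green, yellow, gold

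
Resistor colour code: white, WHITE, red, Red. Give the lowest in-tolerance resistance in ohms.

White → 9 (first significant figure)
White → 9 (second significant figure)
Red → ×10^2 multiplier
Red → ±2% tolerance
99 × 100 = 9900 Ω
Lowest = 9900 × (1 − 2/100) = 9702 Ω.

9702 Ω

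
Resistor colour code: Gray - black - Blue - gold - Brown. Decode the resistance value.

80.6 Ω

Grey → 8 (first significant figure)
Black → 0 (second significant figure)
Blue → 6 (third significant figure)
Gold → ×0.1 multiplier
806 × 0.1 = 80.6 Ω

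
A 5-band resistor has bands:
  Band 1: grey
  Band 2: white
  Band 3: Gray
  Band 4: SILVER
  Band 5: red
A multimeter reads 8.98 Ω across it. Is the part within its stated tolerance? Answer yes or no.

yes

Grey → 8 (first significant figure)
White → 9 (second significant figure)
Grey → 8 (third significant figure)
Silver → ×0.01 multiplier
Red → ±2% tolerance
898 × 0.01 = 8.98 Ω
Allowed range: 8.8004 Ω to 9.1596 Ω.
8.98 Ω lies inside that range.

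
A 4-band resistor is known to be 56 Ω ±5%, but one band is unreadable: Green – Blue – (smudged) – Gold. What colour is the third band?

56 Ω = 56 × 10^0.
The third band is the multiplier, 10^0, which is black.

black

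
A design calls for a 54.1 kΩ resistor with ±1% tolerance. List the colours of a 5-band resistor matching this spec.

green, yellow, brown, red, brown

54100 Ω = 541 × 10^2.
5 → green
4 → yellow
1 → brown
Multiplier 10^2 → red.
±1% tolerance → brown.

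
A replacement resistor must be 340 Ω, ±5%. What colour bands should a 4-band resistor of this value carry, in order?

340 Ω = 34 × 10^1.
3 → orange
4 → yellow
Multiplier 10^1 → brown.
±5% tolerance → gold.

orange, yellow, brown, gold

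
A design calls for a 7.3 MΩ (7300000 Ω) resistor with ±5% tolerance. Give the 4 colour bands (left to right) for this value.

violet, orange, green, gold

7300000 Ω = 73 × 10^5.
7 → violet
3 → orange
Multiplier 10^5 → green.
±5% tolerance → gold.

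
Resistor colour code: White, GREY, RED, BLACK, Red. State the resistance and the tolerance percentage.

982 Ω ±2%

White → 9 (first significant figure)
Grey → 8 (second significant figure)
Red → 2 (third significant figure)
Black → ×1 multiplier
Red → ±2% tolerance
982 × 1 = 982 Ω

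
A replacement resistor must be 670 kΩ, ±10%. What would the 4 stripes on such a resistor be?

670000 Ω = 67 × 10^4.
6 → blue
7 → violet
Multiplier 10^4 → yellow.
±10% tolerance → silver.

blue, violet, yellow, silver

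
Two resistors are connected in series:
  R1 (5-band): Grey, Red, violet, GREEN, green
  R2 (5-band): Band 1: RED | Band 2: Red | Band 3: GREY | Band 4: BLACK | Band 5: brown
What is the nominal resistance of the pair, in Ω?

82700228 Ω

R1: grey, red, violet → 827; green ×10^5 → 82700000 Ω.
R2: red, red, grey → 228; black ×1 → 228 Ω.
Series: 82700000 + 228 = 82700228 Ω.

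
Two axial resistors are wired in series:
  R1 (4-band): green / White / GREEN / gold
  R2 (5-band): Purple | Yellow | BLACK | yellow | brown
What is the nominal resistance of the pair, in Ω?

13300000 Ω

R1: green, white → 59; green ×10^5 → 5900000 Ω.
R2: violet, yellow, black → 740; yellow ×10^4 → 7400000 Ω.
Series: 5900000 + 7400000 = 13300000 Ω.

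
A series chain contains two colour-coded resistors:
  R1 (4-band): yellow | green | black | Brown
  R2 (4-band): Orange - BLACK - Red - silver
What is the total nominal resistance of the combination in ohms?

R1: yellow, green → 45; black ×1 → 45 Ω.
R2: orange, black → 30; red ×10^2 → 3000 Ω.
Series: 45 + 3000 = 3045 Ω.

3045 Ω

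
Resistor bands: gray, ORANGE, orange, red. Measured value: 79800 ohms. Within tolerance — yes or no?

Grey → 8 (first significant figure)
Orange → 3 (second significant figure)
Orange → ×10^3 multiplier
Red → ±2% tolerance
83 × 1000 = 83000 Ω
Allowed range: 81340 Ω to 84660 Ω.
79800 ohms lies outside that range.

no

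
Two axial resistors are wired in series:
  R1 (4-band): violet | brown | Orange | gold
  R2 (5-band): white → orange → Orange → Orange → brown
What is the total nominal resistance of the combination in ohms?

R1: violet, brown → 71; orange ×10^3 → 71000 Ω.
R2: white, orange, orange → 933; orange ×10^3 → 933000 Ω.
Series: 71000 + 933000 = 1004000 Ω.

1004000 Ω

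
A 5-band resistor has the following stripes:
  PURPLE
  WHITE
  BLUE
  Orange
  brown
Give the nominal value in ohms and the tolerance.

Violet → 7 (first significant figure)
White → 9 (second significant figure)
Blue → 6 (third significant figure)
Orange → ×10^3 multiplier
Brown → ±1% tolerance
796 × 1000 = 796000 Ω

796000 Ω ±1%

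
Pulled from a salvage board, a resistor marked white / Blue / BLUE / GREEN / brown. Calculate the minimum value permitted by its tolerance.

95634000 Ω

White → 9 (first significant figure)
Blue → 6 (second significant figure)
Blue → 6 (third significant figure)
Green → ×10^5 multiplier
Brown → ±1% tolerance
966 × 100000 = 96600000 Ω
Minimum = 96600000 × (1 − 1/100) = 95634000 Ω.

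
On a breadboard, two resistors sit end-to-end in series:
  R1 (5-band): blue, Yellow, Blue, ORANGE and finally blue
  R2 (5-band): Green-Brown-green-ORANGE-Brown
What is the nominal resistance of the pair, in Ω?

R1: blue, yellow, blue → 646; orange ×10^3 → 646000 Ω.
R2: green, brown, green → 515; orange ×10^3 → 515000 Ω.
Series: 646000 + 515000 = 1161000 Ω.

1161000 Ω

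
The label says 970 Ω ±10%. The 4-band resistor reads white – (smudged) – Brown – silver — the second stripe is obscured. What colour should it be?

violet

970 Ω = 97 × 10^1.
The second band gives digit 7 of the significand, and 7 is violet.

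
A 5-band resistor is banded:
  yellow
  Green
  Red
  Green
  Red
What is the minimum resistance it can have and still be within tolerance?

Yellow → 4 (first significant figure)
Green → 5 (second significant figure)
Red → 2 (third significant figure)
Green → ×10^5 multiplier
Red → ±2% tolerance
452 × 100000 = 45200000 Ω
Minimum = 45200000 × (1 − 2/100) = 44296000 Ω.

44296000 Ω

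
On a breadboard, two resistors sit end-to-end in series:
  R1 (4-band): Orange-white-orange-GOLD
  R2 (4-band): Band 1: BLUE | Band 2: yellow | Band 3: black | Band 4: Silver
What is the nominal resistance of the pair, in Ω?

R1: orange, white → 39; orange ×10^3 → 39000 Ω.
R2: blue, yellow → 64; black ×1 → 64 Ω.
Series: 39000 + 64 = 39064 Ω.

39064 Ω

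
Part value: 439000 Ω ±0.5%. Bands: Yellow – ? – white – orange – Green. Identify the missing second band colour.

439000 Ω = 439 × 10^3.
The second band gives digit 3 of the significand, and 3 is orange.

orange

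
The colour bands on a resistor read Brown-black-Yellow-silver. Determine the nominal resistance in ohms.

100000 Ω

Brown → 1 (first significant figure)
Black → 0 (second significant figure)
Yellow → ×10^4 multiplier
10 × 10000 = 100000 Ω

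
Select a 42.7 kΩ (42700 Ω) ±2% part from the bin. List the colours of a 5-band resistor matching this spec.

yellow, red, violet, red, red

42700 Ω = 427 × 10^2.
4 → yellow
2 → red
7 → violet
Multiplier 10^2 → red.
±2% tolerance → red.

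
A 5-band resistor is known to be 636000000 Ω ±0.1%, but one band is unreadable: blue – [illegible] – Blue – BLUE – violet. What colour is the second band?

636000000 Ω = 636 × 10^6.
The second band gives digit 3 of the significand, and 3 is orange.

orange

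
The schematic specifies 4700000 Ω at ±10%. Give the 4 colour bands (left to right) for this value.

yellow, violet, green, silver

4700000 Ω = 47 × 10^5.
4 → yellow
7 → violet
Multiplier 10^5 → green.
±10% tolerance → silver.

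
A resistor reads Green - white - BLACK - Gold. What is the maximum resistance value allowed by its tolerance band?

Green → 5 (first significant figure)
White → 9 (second significant figure)
Black → ×1 multiplier
Gold → ±5% tolerance
59 × 1 = 59 Ω
Maximum = 59 × (1 + 5/100) = 61.95 Ω.

61.95 Ω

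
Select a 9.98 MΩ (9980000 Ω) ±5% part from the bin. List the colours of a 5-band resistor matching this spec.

9980000 Ω = 998 × 10^4.
9 → white
9 → white
8 → grey
Multiplier 10^4 → yellow.
±5% tolerance → gold.

white, white, grey, yellow, gold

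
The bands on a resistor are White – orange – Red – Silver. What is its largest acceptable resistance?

White → 9 (first significant figure)
Orange → 3 (second significant figure)
Red → ×10^2 multiplier
Silver → ±10% tolerance
93 × 100 = 9300 Ω
Largest = 9300 × (1 + 10/100) = 10230 Ω.

10230 Ω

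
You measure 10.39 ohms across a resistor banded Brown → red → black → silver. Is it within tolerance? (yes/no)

no

Brown → 1 (first significant figure)
Red → 2 (second significant figure)
Black → ×1 multiplier
Silver → ±10% tolerance
12 × 1 = 12 Ω
Allowed range: 10.8 Ω to 13.2 Ω.
10.39 ohms lies outside that range.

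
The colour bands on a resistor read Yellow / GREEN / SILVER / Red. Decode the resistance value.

Yellow → 4 (first significant figure)
Green → 5 (second significant figure)
Silver → ×0.01 multiplier
45 × 0.01 = 0.45 Ω

0.45 Ω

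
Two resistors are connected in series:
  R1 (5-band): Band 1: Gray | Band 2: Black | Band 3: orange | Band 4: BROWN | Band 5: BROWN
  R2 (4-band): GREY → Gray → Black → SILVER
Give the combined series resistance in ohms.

R1: grey, black, orange → 803; brown ×10 → 8030 Ω.
R2: grey, grey → 88; black ×1 → 88 Ω.
Series: 8030 + 88 = 8118 Ω.

8118 Ω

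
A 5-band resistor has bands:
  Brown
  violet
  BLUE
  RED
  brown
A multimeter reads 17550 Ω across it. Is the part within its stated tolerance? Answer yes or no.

Brown → 1 (first significant figure)
Violet → 7 (second significant figure)
Blue → 6 (third significant figure)
Red → ×10^2 multiplier
Brown → ±1% tolerance
176 × 100 = 17600 Ω
Allowed range: 17424 Ω to 17776 Ω.
17550 Ω lies inside that range.

yes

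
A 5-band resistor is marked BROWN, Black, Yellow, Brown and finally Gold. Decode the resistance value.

Brown → 1 (first significant figure)
Black → 0 (second significant figure)
Yellow → 4 (third significant figure)
Brown → ×10 multiplier
104 × 10 = 1040 Ω

1040 Ω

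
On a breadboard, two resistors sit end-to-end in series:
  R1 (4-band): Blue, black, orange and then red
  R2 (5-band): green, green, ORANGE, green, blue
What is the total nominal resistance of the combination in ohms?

55360000 Ω

R1: blue, black → 60; orange ×10^3 → 60000 Ω.
R2: green, green, orange → 553; green ×10^5 → 55300000 Ω.
Series: 60000 + 55300000 = 55360000 Ω.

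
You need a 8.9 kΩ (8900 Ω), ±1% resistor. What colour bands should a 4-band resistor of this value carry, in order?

8900 Ω = 89 × 10^2.
8 → grey
9 → white
Multiplier 10^2 → red.
±1% tolerance → brown.

grey, white, red, brown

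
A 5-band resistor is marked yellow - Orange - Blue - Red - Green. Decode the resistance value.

43600 Ω

Yellow → 4 (first significant figure)
Orange → 3 (second significant figure)
Blue → 6 (third significant figure)
Red → ×10^2 multiplier
436 × 100 = 43600 Ω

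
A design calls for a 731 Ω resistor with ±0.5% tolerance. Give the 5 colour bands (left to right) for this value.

731 Ω = 731 × 10^0.
7 → violet
3 → orange
1 → brown
Multiplier 10^0 → black.
±0.5% tolerance → green.

violet, orange, brown, black, green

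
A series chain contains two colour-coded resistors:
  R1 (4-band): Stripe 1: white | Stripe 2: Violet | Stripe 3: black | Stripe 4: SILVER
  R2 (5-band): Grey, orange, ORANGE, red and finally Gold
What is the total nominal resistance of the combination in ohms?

83397 Ω

R1: white, violet → 97; black ×1 → 97 Ω.
R2: grey, orange, orange → 833; red ×10^2 → 83300 Ω.
Series: 97 + 83300 = 83397 Ω.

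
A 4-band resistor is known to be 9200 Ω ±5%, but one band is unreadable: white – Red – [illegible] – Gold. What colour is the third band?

red

9200 Ω = 92 × 10^2.
The third band is the multiplier, 10^2, which is red.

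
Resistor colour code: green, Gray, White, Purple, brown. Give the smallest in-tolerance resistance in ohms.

5831100000 Ω

Green → 5 (first significant figure)
Grey → 8 (second significant figure)
White → 9 (third significant figure)
Violet → ×10^7 multiplier
Brown → ±1% tolerance
589 × 10000000 = 5890000000 Ω
Smallest = 5890000000 × (1 − 1/100) = 5831100000 Ω.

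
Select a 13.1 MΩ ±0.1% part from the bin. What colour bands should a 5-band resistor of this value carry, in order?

13100000 Ω = 131 × 10^5.
1 → brown
3 → orange
1 → brown
Multiplier 10^5 → green.
±0.1% tolerance → violet.

brown, orange, brown, green, violet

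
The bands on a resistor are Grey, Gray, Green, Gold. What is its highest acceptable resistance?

9240000 Ω

Grey → 8 (first significant figure)
Grey → 8 (second significant figure)
Green → ×10^5 multiplier
Gold → ±5% tolerance
88 × 100000 = 8800000 Ω
Highest = 8800000 × (1 + 5/100) = 9240000 Ω.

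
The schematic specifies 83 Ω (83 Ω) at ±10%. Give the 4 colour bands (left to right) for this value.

83 Ω = 83 × 10^0.
8 → grey
3 → orange
Multiplier 10^0 → black.
±10% tolerance → silver.

grey, orange, black, silver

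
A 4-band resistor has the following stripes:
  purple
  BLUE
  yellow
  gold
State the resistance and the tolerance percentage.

760000 Ω ±5%

Violet → 7 (first significant figure)
Blue → 6 (second significant figure)
Yellow → ×10^4 multiplier
Gold → ±5% tolerance
76 × 10000 = 760000 Ω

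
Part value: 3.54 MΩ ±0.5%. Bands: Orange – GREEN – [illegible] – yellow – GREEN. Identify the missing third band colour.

yellow

3540000 Ω = 354 × 10^4.
The third band gives digit 4 of the significand, and 4 is yellow.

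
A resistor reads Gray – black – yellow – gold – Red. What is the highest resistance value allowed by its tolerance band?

Grey → 8 (first significant figure)
Black → 0 (second significant figure)
Yellow → 4 (third significant figure)
Gold → ×0.1 multiplier
Red → ±2% tolerance
804 × 0.1 = 80.4 Ω
Highest = 80.4 × (1 + 2/100) = 82.008 Ω.

82.008 Ω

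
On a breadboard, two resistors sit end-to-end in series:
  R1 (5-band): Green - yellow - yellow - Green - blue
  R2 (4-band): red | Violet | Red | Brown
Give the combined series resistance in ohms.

R1: green, yellow, yellow → 544; green ×10^5 → 54400000 Ω.
R2: red, violet → 27; red ×10^2 → 2700 Ω.
Series: 54400000 + 2700 = 54402700 Ω.

54402700 Ω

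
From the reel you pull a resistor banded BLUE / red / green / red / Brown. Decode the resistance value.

62500 Ω

Blue → 6 (first significant figure)
Red → 2 (second significant figure)
Green → 5 (third significant figure)
Red → ×10^2 multiplier
625 × 100 = 62500 Ω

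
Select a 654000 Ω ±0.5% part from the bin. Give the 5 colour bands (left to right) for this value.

654000 Ω = 654 × 10^3.
6 → blue
5 → green
4 → yellow
Multiplier 10^3 → orange.
±0.5% tolerance → green.

blue, green, yellow, orange, green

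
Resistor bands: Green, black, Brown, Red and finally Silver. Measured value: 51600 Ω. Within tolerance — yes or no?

Green → 5 (first significant figure)
Black → 0 (second significant figure)
Brown → 1 (third significant figure)
Red → ×10^2 multiplier
Silver → ±10% tolerance
501 × 100 = 50100 Ω
Allowed range: 45090 Ω to 55110 Ω.
51600 Ω lies inside that range.

yes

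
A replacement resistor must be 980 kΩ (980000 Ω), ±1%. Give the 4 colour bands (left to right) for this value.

980000 Ω = 98 × 10^4.
9 → white
8 → grey
Multiplier 10^4 → yellow.
±1% tolerance → brown.

white, grey, yellow, brown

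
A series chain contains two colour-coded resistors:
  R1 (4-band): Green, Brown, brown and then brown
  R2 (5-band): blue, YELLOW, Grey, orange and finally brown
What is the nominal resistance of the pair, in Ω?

R1: green, brown → 51; brown ×10 → 510 Ω.
R2: blue, yellow, grey → 648; orange ×10^3 → 648000 Ω.
Series: 510 + 648000 = 648510 Ω.

648510 Ω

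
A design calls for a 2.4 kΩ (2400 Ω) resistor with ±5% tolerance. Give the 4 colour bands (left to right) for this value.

red, yellow, red, gold

2400 Ω = 24 × 10^2.
2 → red
4 → yellow
Multiplier 10^2 → red.
±5% tolerance → gold.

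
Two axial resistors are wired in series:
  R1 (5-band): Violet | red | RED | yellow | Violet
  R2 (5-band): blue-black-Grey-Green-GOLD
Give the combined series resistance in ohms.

68020000 Ω

R1: violet, red, red → 722; yellow ×10^4 → 7220000 Ω.
R2: blue, black, grey → 608; green ×10^5 → 60800000 Ω.
Series: 7220000 + 60800000 = 68020000 Ω.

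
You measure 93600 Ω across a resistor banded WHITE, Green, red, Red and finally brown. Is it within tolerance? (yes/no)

White → 9 (first significant figure)
Green → 5 (second significant figure)
Red → 2 (third significant figure)
Red → ×10^2 multiplier
Brown → ±1% tolerance
952 × 100 = 95200 Ω
Allowed range: 94248 Ω to 96152 Ω.
93600 Ω lies outside that range.

no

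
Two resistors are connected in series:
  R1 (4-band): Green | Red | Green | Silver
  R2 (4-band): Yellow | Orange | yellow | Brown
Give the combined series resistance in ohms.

R1: green, red → 52; green ×10^5 → 5200000 Ω.
R2: yellow, orange → 43; yellow ×10^4 → 430000 Ω.
Series: 5200000 + 430000 = 5630000 Ω.

5630000 Ω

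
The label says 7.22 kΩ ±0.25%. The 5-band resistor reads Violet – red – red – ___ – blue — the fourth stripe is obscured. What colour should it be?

7220 Ω = 722 × 10^1.
The fourth band is the multiplier, 10^1, which is brown.

brown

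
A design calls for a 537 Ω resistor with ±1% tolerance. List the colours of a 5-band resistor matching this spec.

537 Ω = 537 × 10^0.
5 → green
3 → orange
7 → violet
Multiplier 10^0 → black.
±1% tolerance → brown.

green, orange, violet, black, brown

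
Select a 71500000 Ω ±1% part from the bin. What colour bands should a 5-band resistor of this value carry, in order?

71500000 Ω = 715 × 10^5.
7 → violet
1 → brown
5 → green
Multiplier 10^5 → green.
±1% tolerance → brown.

violet, brown, green, green, brown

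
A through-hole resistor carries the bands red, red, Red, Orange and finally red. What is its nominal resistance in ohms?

Red → 2 (first significant figure)
Red → 2 (second significant figure)
Red → 2 (third significant figure)
Orange → ×10^3 multiplier
222 × 1000 = 222000 Ω

222000 Ω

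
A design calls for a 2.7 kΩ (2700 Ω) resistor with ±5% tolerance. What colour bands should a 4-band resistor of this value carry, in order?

2700 Ω = 27 × 10^2.
2 → red
7 → violet
Multiplier 10^2 → red.
±5% tolerance → gold.

red, violet, red, gold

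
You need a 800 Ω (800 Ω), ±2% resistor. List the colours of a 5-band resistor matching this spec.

800 Ω = 800 × 10^0.
8 → grey
0 → black
0 → black
Multiplier 10^0 → black.
±2% tolerance → red.

grey, black, black, black, red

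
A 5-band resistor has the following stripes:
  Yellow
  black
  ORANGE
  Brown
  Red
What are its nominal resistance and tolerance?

Yellow → 4 (first significant figure)
Black → 0 (second significant figure)
Orange → 3 (third significant figure)
Brown → ×10 multiplier
Red → ±2% tolerance
403 × 10 = 4030 Ω

4030 Ω ±2%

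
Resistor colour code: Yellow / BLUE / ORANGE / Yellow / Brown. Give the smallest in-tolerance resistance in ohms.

Yellow → 4 (first significant figure)
Blue → 6 (second significant figure)
Orange → 3 (third significant figure)
Yellow → ×10^4 multiplier
Brown → ±1% tolerance
463 × 10000 = 4630000 Ω
Smallest = 4630000 × (1 − 1/100) = 4583700 Ω.

4583700 Ω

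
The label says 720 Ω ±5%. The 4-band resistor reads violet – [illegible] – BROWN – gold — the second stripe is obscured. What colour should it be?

720 Ω = 72 × 10^1.
The second band gives digit 2 of the significand, and 2 is red.

red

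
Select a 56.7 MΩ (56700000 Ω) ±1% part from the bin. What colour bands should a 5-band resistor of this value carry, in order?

56700000 Ω = 567 × 10^5.
5 → green
6 → blue
7 → violet
Multiplier 10^5 → green.
±1% tolerance → brown.

green, blue, violet, green, brown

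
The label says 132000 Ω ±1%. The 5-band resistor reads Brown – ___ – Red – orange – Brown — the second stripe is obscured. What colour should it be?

orange

132000 Ω = 132 × 10^3.
The second band gives digit 3 of the significand, and 3 is orange.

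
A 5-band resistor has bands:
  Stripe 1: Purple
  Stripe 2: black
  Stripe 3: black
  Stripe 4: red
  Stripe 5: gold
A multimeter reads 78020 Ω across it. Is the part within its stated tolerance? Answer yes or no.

no

Violet → 7 (first significant figure)
Black → 0 (second significant figure)
Black → 0 (third significant figure)
Red → ×10^2 multiplier
Gold → ±5% tolerance
700 × 100 = 70000 Ω
Allowed range: 66500 Ω to 73500 Ω.
78020 Ω lies outside that range.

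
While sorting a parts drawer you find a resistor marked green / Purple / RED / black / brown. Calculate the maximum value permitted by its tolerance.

Green → 5 (first significant figure)
Violet → 7 (second significant figure)
Red → 2 (third significant figure)
Black → ×1 multiplier
Brown → ±1% tolerance
572 × 1 = 572 Ω
Maximum = 572 × (1 + 1/100) = 577.72 Ω.

577.72 Ω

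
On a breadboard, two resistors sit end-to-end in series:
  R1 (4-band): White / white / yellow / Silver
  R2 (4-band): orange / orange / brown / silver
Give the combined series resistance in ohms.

990330 Ω

R1: white, white → 99; yellow ×10^4 → 990000 Ω.
R2: orange, orange → 33; brown ×10 → 330 Ω.
Series: 990000 + 330 = 990330 Ω.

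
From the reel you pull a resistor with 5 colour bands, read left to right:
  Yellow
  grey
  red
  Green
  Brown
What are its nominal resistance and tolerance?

Yellow → 4 (first significant figure)
Grey → 8 (second significant figure)
Red → 2 (third significant figure)
Green → ×10^5 multiplier
Brown → ±1% tolerance
482 × 100000 = 48200000 Ω

48200000 Ω ±1%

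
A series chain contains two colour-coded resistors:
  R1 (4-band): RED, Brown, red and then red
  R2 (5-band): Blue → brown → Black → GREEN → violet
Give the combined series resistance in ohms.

61002100 Ω

R1: red, brown → 21; red ×10^2 → 2100 Ω.
R2: blue, brown, black → 610; green ×10^5 → 61000000 Ω.
Series: 2100 + 61000000 = 61002100 Ω.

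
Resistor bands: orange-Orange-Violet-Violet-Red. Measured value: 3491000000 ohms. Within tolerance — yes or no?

no

Orange → 3 (first significant figure)
Orange → 3 (second significant figure)
Violet → 7 (third significant figure)
Violet → ×10^7 multiplier
Red → ±2% tolerance
337 × 10000000 = 3370000000 Ω
Allowed range: 3302600000 Ω to 3437400000 Ω.
3491000000 ohms lies outside that range.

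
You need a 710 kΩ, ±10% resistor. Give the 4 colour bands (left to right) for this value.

violet, brown, yellow, silver

710000 Ω = 71 × 10^4.
7 → violet
1 → brown
Multiplier 10^4 → yellow.
±10% tolerance → silver.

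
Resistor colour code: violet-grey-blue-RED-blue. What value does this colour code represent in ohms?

Violet → 7 (first significant figure)
Grey → 8 (second significant figure)
Blue → 6 (third significant figure)
Red → ×10^2 multiplier
786 × 100 = 78600 Ω

78600 Ω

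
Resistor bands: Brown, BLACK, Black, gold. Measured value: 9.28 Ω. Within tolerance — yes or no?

no

Brown → 1 (first significant figure)
Black → 0 (second significant figure)
Black → ×1 multiplier
Gold → ±5% tolerance
10 × 1 = 10 Ω
Allowed range: 9.5 Ω to 10.5 Ω.
9.28 Ω lies outside that range.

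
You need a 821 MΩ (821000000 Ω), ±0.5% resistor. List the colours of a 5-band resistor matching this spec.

821000000 Ω = 821 × 10^6.
8 → grey
2 → red
1 → brown
Multiplier 10^6 → blue.
±0.5% tolerance → green.

grey, red, brown, blue, green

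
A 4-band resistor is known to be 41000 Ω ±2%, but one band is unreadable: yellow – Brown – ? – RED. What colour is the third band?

orange

41000 Ω = 41 × 10^3.
The third band is the multiplier, 10^3, which is orange.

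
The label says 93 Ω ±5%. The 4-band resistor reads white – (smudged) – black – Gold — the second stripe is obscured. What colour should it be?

orange

93 Ω = 93 × 10^0.
The second band gives digit 3 of the significand, and 3 is orange.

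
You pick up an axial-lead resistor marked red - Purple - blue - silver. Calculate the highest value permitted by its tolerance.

29700000 Ω

Red → 2 (first significant figure)
Violet → 7 (second significant figure)
Blue → ×10^6 multiplier
Silver → ±10% tolerance
27 × 1000000 = 27000000 Ω
Highest = 27000000 × (1 + 10/100) = 29700000 Ω.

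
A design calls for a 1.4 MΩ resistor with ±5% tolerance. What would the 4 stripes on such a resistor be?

1400000 Ω = 14 × 10^5.
1 → brown
4 → yellow
Multiplier 10^5 → green.
±5% tolerance → gold.

brown, yellow, green, gold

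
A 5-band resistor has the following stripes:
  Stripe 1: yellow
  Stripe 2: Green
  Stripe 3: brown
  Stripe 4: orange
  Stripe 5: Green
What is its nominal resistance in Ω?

451000 Ω

Yellow → 4 (first significant figure)
Green → 5 (second significant figure)
Brown → 1 (third significant figure)
Orange → ×10^3 multiplier
451 × 1000 = 451000 Ω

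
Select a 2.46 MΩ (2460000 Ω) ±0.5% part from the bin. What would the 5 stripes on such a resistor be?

2460000 Ω = 246 × 10^4.
2 → red
4 → yellow
6 → blue
Multiplier 10^4 → yellow.
±0.5% tolerance → green.

red, yellow, blue, yellow, green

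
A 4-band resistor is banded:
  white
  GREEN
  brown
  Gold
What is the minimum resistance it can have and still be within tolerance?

White → 9 (first significant figure)
Green → 5 (second significant figure)
Brown → ×10 multiplier
Gold → ±5% tolerance
95 × 10 = 950 Ω
Minimum = 950 × (1 − 5/100) = 902.5 Ω.

902.5 Ω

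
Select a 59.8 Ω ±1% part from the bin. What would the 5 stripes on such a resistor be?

green, white, grey, gold, brown

59.8 Ω = 598 × 10^-1.
5 → green
9 → white
8 → grey
Multiplier 10^-1 → gold.
±1% tolerance → brown.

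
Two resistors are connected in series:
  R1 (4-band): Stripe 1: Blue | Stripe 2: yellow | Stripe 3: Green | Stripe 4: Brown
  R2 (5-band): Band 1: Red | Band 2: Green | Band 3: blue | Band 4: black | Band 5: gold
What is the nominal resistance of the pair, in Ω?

6400256 Ω

R1: blue, yellow → 64; green ×10^5 → 6400000 Ω.
R2: red, green, blue → 256; black ×1 → 256 Ω.
Series: 6400000 + 256 = 6400256 Ω.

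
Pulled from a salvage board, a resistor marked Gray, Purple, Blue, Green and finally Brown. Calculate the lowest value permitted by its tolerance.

86724000 Ω

Grey → 8 (first significant figure)
Violet → 7 (second significant figure)
Blue → 6 (third significant figure)
Green → ×10^5 multiplier
Brown → ±1% tolerance
876 × 100000 = 87600000 Ω
Lowest = 87600000 × (1 − 1/100) = 86724000 Ω.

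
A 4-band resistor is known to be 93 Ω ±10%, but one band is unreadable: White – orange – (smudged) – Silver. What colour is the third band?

black

93 Ω = 93 × 10^0.
The third band is the multiplier, 10^0, which is black.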